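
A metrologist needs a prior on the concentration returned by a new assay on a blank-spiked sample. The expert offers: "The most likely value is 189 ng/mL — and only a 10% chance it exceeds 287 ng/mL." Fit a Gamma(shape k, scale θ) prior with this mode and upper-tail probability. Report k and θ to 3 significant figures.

Gamma(k,θ) with k>1 has mode (k−1)θ, so θ = 189/(k−1).
Need P(X < 287) = 0.9 with θ tied to k this way. Start at k = 2, θ = 189: P(X<287) ≈ 0.448.
Too low — raise k to concentrate. Iterating converges to k ≈ 11.7.
Then θ = 189/(11.7−1) ≈ 17.7.

k ≈ 11.7, θ ≈ 17.7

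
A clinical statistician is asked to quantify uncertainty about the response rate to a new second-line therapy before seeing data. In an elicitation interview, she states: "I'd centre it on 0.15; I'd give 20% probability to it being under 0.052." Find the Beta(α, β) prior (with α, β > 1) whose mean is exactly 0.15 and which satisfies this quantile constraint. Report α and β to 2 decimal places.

α ≈ 1.37, β ≈ 7.75

With mean 0.15 fixed, write α = 0.15s, β = 0.85s where s = α+β.
Need P(θ < 0.052) = 0.2 under Beta(0.15s, 0.85s). Normal approximation: (q−m)/√(m(1−m)/s) ≈ z_{0.2} = -0.842, so s ≈ 0.15·0.85·(-0.842)²/(0.052−0.15)² = 9.4.
At s = 9.4: P(θ<0.052) ≈ 0.194. Adjusting to match 0.2 gives s ≈ 9.12.
So α = 0.15·9.12 ≈ 1.37, β = 0.85·9.12 ≈ 7.75.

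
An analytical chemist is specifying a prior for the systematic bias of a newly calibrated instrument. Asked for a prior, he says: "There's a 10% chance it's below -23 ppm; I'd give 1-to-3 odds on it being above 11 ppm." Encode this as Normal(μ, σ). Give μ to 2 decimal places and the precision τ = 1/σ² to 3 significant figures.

μ = -0.72, τ = 0.00331

For Normal(μ,σ), the p-quantile is μ + z_p·σ. Here z_{0.1} = -1.282, z_{0.75} = 0.6745.
So -23 = μ − 1.282σ and 11 = μ + 0.6745σ.
Subtracting: σ = (11 − -23)/(0.6745 − (-1.282)) = 17.38.
Then μ = -23 − (-1.282)·17.38 = -0.72.
Precision τ = 1/σ² = 1/17.38² = 0.00331.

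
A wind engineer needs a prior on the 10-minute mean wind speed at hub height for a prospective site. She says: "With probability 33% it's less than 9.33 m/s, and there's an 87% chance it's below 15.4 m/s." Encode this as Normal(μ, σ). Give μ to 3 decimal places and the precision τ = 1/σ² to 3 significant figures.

The p-quantile of Normal(μ,σ) is μ + z_p·σ, with z_{0.33} = -0.4399 and z_{0.87} = 1.126.
Eliminate σ: μ = (z₂·x₁ − z₁·x₂)/(z₂ − z₁) = (1.126·9.33 − (-0.4399)·15.4)/1.566 = 11.035.
Then σ = (x₂ − x₁)/(z₂ − z₁) = (15.4 − 9.33)/1.566 = 3.875.
Precision τ = 1/σ² = 1/3.875² = 0.0666.

μ = 11.035, τ = 0.0666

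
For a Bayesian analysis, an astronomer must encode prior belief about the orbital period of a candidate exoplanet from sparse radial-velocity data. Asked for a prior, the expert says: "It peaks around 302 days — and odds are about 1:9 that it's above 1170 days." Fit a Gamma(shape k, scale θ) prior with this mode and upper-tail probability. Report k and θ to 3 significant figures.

Gamma(k,θ) with k>1 has mode (k−1)θ, so θ = 302/(k−1).
Need P(X < 1170) = 0.9 with θ tied to k this way. Start at k = 2, θ = 302: P(X<1170) ≈ 0.899.
Too low — raise k to concentrate. Iterating converges to k ≈ 2.01.
Then θ = 302/(2.01−1) ≈ 300.

k ≈ 2.01, θ ≈ 300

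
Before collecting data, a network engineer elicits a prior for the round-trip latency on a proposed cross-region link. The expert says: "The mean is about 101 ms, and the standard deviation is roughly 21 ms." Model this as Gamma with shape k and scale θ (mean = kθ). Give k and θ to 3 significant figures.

For Gamma(k, scale θ): mean = kθ, variance = kθ², so CV = 1/√k.
CV = SD/mean = 21/101 = 0.2079, hence k = 1/CV² = 23.1.
Then θ = mean/k = 101/23.1 = 4.37.

k ≈ 23.1, θ ≈ 4.37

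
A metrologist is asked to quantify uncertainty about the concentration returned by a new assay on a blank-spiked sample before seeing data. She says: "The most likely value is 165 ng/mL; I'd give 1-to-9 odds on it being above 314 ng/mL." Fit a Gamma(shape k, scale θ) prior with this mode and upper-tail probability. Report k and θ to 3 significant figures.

Gamma(k,θ) with k>1 has mode (k−1)θ, so θ = 165/(k−1).
Need P(X < 314) = 0.9 with θ tied to k this way. Start at k = 2, θ = 165: P(X<314) ≈ 0.567.
Too low — raise k to concentrate. Iterating converges to k ≈ 5.62.
Then θ = 165/(5.62−1) ≈ 35.7.

k ≈ 5.62, θ ≈ 35.7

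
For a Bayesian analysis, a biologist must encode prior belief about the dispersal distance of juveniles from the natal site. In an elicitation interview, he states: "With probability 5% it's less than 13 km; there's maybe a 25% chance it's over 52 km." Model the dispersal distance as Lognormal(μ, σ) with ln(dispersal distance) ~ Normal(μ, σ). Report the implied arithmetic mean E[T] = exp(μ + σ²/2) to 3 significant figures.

E[T] ≈ 41.5 km

If T ~ Lognormal(μ,σ) then ln T ~ Normal(μ,σ), so the p-quantile of ln T is μ + z_p·σ.
ln(13) = 2.565 and ln(52) = 3.951; z_{0.05} = -1.645, z_{0.75} = 0.6745.
σ = (3.951 − 2.565)/(0.6745 − (-1.645)) = 0.598.
μ = 2.565 − (-1.645)·0.598 = 3.548.
E[T] = exp(μ + σ²/2) = exp(3.548 + 0.1786) = 41.5 km.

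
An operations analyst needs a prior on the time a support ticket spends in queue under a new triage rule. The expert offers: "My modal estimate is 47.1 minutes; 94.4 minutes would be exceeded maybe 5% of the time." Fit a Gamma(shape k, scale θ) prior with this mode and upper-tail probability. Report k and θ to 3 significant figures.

k ≈ 6.73, θ ≈ 8.22

Gamma(k,θ) with k>1 has mode (k−1)θ, so θ = 47.1/(k−1).
Need P(X < 94.4) = 0.95 with θ tied to k this way. Start at k = 2, θ = 47.1: P(X<94.4) ≈ 0.595.
Too low — raise k to concentrate. Iterating converges to k ≈ 6.73.
Then θ = 47.1/(6.73−1) ≈ 8.22.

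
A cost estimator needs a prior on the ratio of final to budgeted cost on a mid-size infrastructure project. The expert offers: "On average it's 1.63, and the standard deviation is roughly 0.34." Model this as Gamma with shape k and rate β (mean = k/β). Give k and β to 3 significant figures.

For Gamma(k, rate β): mean = k/β, variance = k/β², so CV = 1/√k.
CV = SD/mean = 0.34/1.63 = 0.2086, hence k = 1/CV² = 23.
Then β = k/mean = 23/1.63 = 14.1.

k ≈ 23, β ≈ 14.1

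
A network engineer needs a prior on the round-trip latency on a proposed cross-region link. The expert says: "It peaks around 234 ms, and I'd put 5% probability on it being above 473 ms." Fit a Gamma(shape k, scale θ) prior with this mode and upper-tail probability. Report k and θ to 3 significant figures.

Gamma(k,θ) with k>1 has mode (k−1)θ, so θ = 234/(k−1).
Need P(X < 473) = 0.95 with θ tied to k this way. Start at k = 2, θ = 234: P(X<473) ≈ 0.600.
Too low — raise k to concentrate. Iterating converges to k ≈ 6.59.
Then θ = 234/(6.59−1) ≈ 41.8.

k ≈ 6.59, θ ≈ 41.8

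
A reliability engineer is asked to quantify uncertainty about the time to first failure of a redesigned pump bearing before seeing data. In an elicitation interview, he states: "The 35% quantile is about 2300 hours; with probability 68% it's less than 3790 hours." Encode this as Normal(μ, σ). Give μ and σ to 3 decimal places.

The p-quantile of Normal(μ,σ) is μ + z_p·σ, with z_{0.35} = -0.3853 and z_{0.68} = 0.4677.
Eliminate σ: μ = (z₂·x₁ − z₁·x₂)/(z₂ − z₁) = (0.4677·2300 − (-0.3853)·3790)/0.853 = 2973.053.
Then σ = (x₂ − x₁)/(z₂ − z₁) = (3790 − 2300)/0.853 = 1746.737.

μ = 2973.053, σ = 1746.737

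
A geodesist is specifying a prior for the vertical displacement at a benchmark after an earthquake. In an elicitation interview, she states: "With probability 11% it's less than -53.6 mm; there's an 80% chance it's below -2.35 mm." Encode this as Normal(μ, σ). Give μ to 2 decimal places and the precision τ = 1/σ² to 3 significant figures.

μ = -23.21, τ = 0.00163

The p-quantile of Normal(μ,σ) is μ + z_p·σ, with z_{0.11} = -1.227 and z_{0.8} = 0.8416.
Eliminate σ: μ = (z₂·x₁ − z₁·x₂)/(z₂ − z₁) = (0.8416·-53.6 − (-1.227)·-2.35)/2.068 = -23.21.
Then σ = (x₂ − x₁)/(z₂ − z₁) = (-2.35 − -53.6)/2.068 = 24.78.
Precision τ = 1/σ² = 1/24.78² = 0.00163.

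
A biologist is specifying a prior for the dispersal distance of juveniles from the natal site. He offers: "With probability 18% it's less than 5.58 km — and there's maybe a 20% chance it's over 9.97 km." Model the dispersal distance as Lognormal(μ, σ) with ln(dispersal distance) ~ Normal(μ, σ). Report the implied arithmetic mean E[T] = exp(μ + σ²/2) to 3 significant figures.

If T ~ Lognormal(μ,σ) then ln T ~ Normal(μ,σ), so the p-quantile of ln T is μ + z_p·σ.
ln(5.58) = 1.719 and ln(9.97) = 2.3; z_{0.18} = -0.9154, z_{0.8} = 0.8416.
σ = (2.3 − 1.719)/(0.8416 − (-0.9154)) = 0.330.
μ = 1.719 − (-0.9154)·0.330 = 2.022.
E[T] = exp(μ + σ²/2) = exp(2.022 + 0.0546) = 7.97 km.

E[T] ≈ 7.97 km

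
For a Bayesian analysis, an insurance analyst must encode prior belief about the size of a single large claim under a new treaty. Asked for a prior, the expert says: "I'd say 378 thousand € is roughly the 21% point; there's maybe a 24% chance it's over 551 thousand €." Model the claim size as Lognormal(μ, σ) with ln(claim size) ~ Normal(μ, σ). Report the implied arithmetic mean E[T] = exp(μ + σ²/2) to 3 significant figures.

If T ~ Lognormal(μ,σ) then ln T ~ Normal(μ,σ), so the p-quantile of ln T is μ + z_p·σ.
ln(378) = 5.935 and ln(551) = 6.312; z_{0.21} = -0.8064, z_{0.76} = 0.7063.
σ = (6.312 − 5.935)/(0.7063 − (-0.8064)) = 0.249.
μ = 5.935 − (-0.8064)·0.249 = 6.136.
E[T] = exp(μ + σ²/2) = exp(6.136 + 0.0310) = 477 thousand €.

E[T] ≈ 477 thousand €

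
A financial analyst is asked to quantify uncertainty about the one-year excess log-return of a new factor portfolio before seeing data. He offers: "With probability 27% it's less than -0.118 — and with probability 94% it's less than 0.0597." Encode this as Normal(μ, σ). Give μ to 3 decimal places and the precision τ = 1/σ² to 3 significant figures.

μ = -0.068, τ = 149

For Normal(μ,σ), the p-quantile is μ + z_p·σ. Here z_{0.27} = -0.6128, z_{0.94} = 1.555.
So -0.118 = μ − 0.6128σ and 0.0597 = μ + 1.555σ.
Subtracting: σ = (0.0597 − -0.118)/(1.555 − (-0.6128)) = 0.082.
Then μ = -0.118 − (-0.6128)·0.082 = -0.068.
Precision τ = 1/σ² = 1/0.08198² = 149.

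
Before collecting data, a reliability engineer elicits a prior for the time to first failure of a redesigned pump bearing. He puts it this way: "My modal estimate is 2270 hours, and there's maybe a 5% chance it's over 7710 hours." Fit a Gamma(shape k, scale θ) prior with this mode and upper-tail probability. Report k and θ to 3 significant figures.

Gamma(k,θ) with k>1 has mode (k−1)θ, so θ = 2270/(k−1).
Need P(X < 7710) = 0.95 with θ tied to k this way. Start at k = 2, θ = 2270: P(X<7710) ≈ 0.853.
Too low — raise k to concentrate. Iterating converges to k ≈ 2.74.
Then θ = 2270/(2.74−1) ≈ 1310.

k ≈ 2.74, θ ≈ 1310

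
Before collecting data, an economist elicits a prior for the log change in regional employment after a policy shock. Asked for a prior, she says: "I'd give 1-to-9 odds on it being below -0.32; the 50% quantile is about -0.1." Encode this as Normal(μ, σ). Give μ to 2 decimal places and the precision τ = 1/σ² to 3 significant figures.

For Normal(μ,σ), the p-quantile is μ + z_p·σ. Here z_{0.1} = -1.282, z_{0.5} = 0.
So -0.32 = μ − 1.282σ and -0.1 = μ + 0σ.
Subtracting: σ = (-0.1 − -0.32)/(0 − (-1.282)) = 0.17.
Then μ = -0.32 − (-1.282)·0.17 = -0.10.
Precision τ = 1/σ² = 1/0.1717² = 33.9.

μ = -0.10, τ = 33.9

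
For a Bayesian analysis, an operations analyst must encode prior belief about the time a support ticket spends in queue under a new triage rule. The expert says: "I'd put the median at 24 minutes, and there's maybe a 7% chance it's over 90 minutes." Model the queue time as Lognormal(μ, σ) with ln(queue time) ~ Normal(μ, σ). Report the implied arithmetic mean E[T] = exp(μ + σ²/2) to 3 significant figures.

If T ~ Lognormal(μ,σ) then ln T ~ Normal(μ,σ), so the p-quantile of ln T is μ + z_p·σ.
ln(24) = 3.178 and ln(90) = 4.5; z_{0.5} = 0, z_{0.93} = 1.476.
σ = (4.5 − 3.178)/(1.476 − (0)) = 0.896.
μ = 3.178 − (0)·0.896 = 3.178.
E[T] = exp(μ + σ²/2) = exp(3.178 + 0.4011) = 35.8 minutes.

E[T] ≈ 35.8 minutes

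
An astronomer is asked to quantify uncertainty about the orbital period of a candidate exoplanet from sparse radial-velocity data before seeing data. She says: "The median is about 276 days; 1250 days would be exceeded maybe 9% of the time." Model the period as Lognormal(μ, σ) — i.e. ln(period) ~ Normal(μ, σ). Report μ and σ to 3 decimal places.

If T ~ Lognormal(μ,σ) then ln T ~ Normal(μ,σ), so the p-quantile of ln T is μ + z_p·σ.
ln(276) = 5.62 and ln(1250) = 7.131; z_{0.5} = 0, z_{0.91} = 1.341.
σ = (7.131 − 5.62)/(1.341 − (0)) = 1.127.
μ = 5.62 − (0)·1.127 = 5.620.

μ ≈ 5.620, σ ≈ 1.127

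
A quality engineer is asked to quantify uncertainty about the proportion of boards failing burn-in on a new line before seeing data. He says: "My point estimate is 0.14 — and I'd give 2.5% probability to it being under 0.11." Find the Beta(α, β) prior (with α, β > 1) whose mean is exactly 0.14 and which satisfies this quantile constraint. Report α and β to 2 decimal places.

With mean 0.14 fixed, write α = 0.14s, β = 0.86s where s = α+β.
Need P(θ < 0.11) = 0.025 under Beta(0.14s, 0.86s). Normal approximation: (q−m)/√(m(1−m)/s) ≈ z_{0.025} = -1.96, so s ≈ 0.14·0.86·(-1.96)²/(0.11−0.14)² = 513.9.
At s = 513.9: P(θ<0.11) ≈ 0.020. Adjusting to match 0.025 gives s ≈ 464.96.
So α = 0.14·464.96 ≈ 65.09, β = 0.86·464.96 ≈ 399.86.

α ≈ 65.09, β ≈ 399.86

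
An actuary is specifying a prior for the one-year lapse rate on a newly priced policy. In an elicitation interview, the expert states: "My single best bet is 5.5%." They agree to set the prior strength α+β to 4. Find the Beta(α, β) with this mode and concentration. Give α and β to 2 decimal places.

For α,β > 1 the Beta mode is (α−1)/(α+β−2). With α+β = 4, the mode is (α−1)/2.
Set (α−1)/2 = 0.055 → α = 1 + 0.055·2 = 1.11.
β = 4 − α = 2.89.

α = 1.11, β = 2.89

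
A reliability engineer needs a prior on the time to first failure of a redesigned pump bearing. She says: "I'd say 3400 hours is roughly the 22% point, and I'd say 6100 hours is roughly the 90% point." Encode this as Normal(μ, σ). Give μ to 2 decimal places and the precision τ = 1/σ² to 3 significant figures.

μ = 4415.18, τ = 5.79e-07

The p-quantile of Normal(μ,σ) is μ + z_p·σ, with z_{0.22} = -0.7722 and z_{0.9} = 1.282.
Eliminate σ: μ = (z₂·x₁ − z₁·x₂)/(z₂ − z₁) = (1.282·3400 − (-0.7722)·6100)/2.054 = 4415.18.
Then σ = (x₂ − x₁)/(z₂ − z₁) = (6100 − 3400)/2.054 = 1314.67.
Precision τ = 1/σ² = 1/1315² = 5.79e-07.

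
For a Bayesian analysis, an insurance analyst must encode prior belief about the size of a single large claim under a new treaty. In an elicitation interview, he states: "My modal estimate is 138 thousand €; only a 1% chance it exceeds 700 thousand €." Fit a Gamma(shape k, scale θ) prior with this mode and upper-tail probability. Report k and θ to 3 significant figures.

Gamma(k,θ) with k>1 has mode (k−1)θ, so θ = 138/(k−1).
Need P(X < 700) = 0.99 with θ tied to k this way. Start at k = 2, θ = 138: P(X<700) ≈ 0.962.
Too low — raise k to concentrate. Iterating converges to k ≈ 2.48.
Then θ = 138/(2.48−1) ≈ 93.2.

k ≈ 2.48, θ ≈ 93.2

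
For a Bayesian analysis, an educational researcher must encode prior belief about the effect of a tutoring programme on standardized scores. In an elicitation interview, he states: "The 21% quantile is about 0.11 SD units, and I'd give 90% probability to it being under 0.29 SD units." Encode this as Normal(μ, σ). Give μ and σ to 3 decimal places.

For Normal(μ,σ), the p-quantile is μ + z_p·σ. Here z_{0.21} = -0.8064, z_{0.9} = 1.282.
So 0.11 = μ − 0.8064σ and 0.29 = μ + 1.282σ.
Subtracting: σ = (0.29 − 0.11)/(1.282 − (-0.8064)) = 0.086.
Then μ = 0.11 − (-0.8064)·0.086 = 0.180.

μ = 0.180, σ = 0.086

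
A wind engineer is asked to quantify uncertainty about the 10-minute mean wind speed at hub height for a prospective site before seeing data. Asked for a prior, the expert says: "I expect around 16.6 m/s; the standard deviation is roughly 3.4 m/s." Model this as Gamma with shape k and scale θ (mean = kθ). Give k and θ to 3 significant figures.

For Gamma(k, scale θ): mean = kθ, variance = kθ², so CV = 1/√k.
CV = SD/mean = 3.4/16.6 = 0.2048, hence k = 1/CV² = 23.8.
Then θ = mean/k = 16.6/23.8 = 0.696.

k ≈ 23.8, θ ≈ 0.696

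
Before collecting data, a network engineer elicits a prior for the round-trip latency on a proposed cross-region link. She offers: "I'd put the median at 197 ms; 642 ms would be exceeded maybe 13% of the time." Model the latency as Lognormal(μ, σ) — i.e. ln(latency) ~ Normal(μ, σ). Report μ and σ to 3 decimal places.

μ ≈ 5.283, σ ≈ 1.049

If T ~ Lognormal(μ,σ) then ln T ~ Normal(μ,σ), so the p-quantile of ln T is μ + z_p·σ.
ln(197) = 5.283 and ln(642) = 6.465; z_{0.5} = 0, z_{0.87} = 1.126.
σ = (6.465 − 5.283)/(1.126 − (0)) = 1.049.
μ = 5.283 − (0)·1.049 = 5.283.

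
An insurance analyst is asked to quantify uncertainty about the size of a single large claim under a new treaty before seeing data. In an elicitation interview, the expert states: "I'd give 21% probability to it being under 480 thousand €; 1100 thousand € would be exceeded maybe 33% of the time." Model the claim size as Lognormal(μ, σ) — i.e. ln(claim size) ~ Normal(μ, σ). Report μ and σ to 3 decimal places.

μ ≈ 6.710, σ ≈ 0.665

If T ~ Lognormal(μ,σ) then ln T ~ Normal(μ,σ), so the p-quantile of ln T is μ + z_p·σ.
ln(480) = 6.174 and ln(1100) = 7.003; z_{0.21} = -0.8064, z_{0.67} = 0.4399.
σ = (7.003 − 6.174)/(0.4399 − (-0.8064)) = 0.665.
μ = 6.174 − (-0.8064)·0.665 = 6.710.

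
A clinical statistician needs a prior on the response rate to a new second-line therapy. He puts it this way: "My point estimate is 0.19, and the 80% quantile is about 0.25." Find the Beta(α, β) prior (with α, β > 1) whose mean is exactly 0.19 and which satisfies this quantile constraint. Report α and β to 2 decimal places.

α ≈ 5.23, β ≈ 22.30

With mean 0.19 fixed, write α = 0.19s, β = 0.81s where s = α+β.
Need P(θ < 0.25) = 0.8 under Beta(0.19s, 0.81s). Normal approximation: (q−m)/√(m(1−m)/s) ≈ z_{0.8} = 0.842, so s ≈ 0.19·0.81·(0.842)²/(0.25−0.19)² = 30.3.
At s = 30.3: P(θ<0.25) ≈ 0.809. Adjusting to match 0.8 gives s ≈ 27.53.
So α = 0.19·27.53 ≈ 5.23, β = 0.81·27.53 ≈ 22.30.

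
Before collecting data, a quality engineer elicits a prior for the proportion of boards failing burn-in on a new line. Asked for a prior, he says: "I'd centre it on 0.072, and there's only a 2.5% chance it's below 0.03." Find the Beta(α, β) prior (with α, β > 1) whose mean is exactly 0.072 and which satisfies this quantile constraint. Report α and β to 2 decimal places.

α ≈ 7.11, β ≈ 91.64

With mean 0.072 fixed, write α = 0.072s, β = 0.928s where s = α+β.
Need P(θ < 0.03) = 0.025 under Beta(0.072s, 0.928s). Normal approximation: (q−m)/√(m(1−m)/s) ≈ z_{0.025} = -1.96, so s ≈ 0.072·0.928·(-1.96)²/(0.03−0.072)² = 145.5.
At s = 145.5: P(θ<0.03) ≈ 0.008. Adjusting to match 0.025 gives s ≈ 98.75.
So α = 0.072·98.75 ≈ 7.11, β = 0.928·98.75 ≈ 91.64.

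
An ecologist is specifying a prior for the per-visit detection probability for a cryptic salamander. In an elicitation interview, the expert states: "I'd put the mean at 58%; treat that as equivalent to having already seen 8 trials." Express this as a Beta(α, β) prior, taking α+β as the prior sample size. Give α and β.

Under the effective-sample-size interpretation, Beta(α, β) has prior mean α/(α+β) and prior sample size α+β.
So α+β = 8 and α/(α+β) = 0.58, giving α = 0.58·8 = 4.64 and β = 8 − 4.64 = 3.36.

α = 4.64, β = 3.36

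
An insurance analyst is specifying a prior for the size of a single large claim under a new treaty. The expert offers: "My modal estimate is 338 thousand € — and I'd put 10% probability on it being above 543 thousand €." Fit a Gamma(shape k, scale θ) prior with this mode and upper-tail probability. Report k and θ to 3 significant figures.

Gamma(k,θ) with k>1 has mode (k−1)θ, so θ = 338/(k−1).
Need P(X < 543) = 0.9 with θ tied to k this way. Start at k = 2, θ = 338: P(X<543) ≈ 0.477.
Too low — raise k to concentrate. Iterating converges to k ≈ 9.36.
Then θ = 338/(9.36−1) ≈ 40.4.

k ≈ 9.36, θ ≈ 40.4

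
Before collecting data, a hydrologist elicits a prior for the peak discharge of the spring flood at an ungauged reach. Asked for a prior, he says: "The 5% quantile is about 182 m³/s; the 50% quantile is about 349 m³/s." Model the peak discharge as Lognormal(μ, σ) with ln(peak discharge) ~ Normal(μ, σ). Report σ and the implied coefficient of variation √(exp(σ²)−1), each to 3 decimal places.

If T ~ Lognormal(μ,σ) then ln T ~ Normal(μ,σ), so the p-quantile of ln T is μ + z_p·σ.
ln(182) = 5.204 and ln(349) = 5.855; z_{0.05} = -1.645, z_{0.5} = 0.
σ = (5.855 − 5.204)/(0 − (-1.645)) = 0.396.
μ = 5.204 − (-1.645)·0.396 = 5.855.
CV = √(exp(σ²)−1) = √(exp(0.1567)−1) = 0.412.

σ ≈ 0.396, CV ≈ 0.412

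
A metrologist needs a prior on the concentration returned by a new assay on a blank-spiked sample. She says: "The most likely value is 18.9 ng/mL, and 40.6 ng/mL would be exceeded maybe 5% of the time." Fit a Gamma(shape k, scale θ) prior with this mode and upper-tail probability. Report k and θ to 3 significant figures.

k ≈ 5.72, θ ≈ 4.01

Gamma(k,θ) with k>1 has mode (k−1)θ, so θ = 18.9/(k−1).
Need P(X < 40.6) = 0.95 with θ tied to k this way. Start at k = 2, θ = 18.9: P(X<40.6) ≈ 0.633.
Too low — raise k to concentrate. Iterating converges to k ≈ 5.72.
Then θ = 18.9/(5.72−1) ≈ 4.01.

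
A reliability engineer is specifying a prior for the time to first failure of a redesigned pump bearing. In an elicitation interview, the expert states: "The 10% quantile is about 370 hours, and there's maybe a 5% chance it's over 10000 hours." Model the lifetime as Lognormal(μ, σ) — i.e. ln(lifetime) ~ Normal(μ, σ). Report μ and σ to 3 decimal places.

If T ~ Lognormal(μ,σ) then ln T ~ Normal(μ,σ), so the p-quantile of ln T is μ + z_p·σ.
ln(370) = 5.914 and ln(10000) = 9.21; z_{0.1} = -1.282, z_{0.95} = 1.645.
σ = (9.21 − 5.914)/(1.645 − (-1.282)) = 1.127.
μ = 5.914 − (-1.282)·1.127 = 7.357.

μ ≈ 7.357, σ ≈ 1.127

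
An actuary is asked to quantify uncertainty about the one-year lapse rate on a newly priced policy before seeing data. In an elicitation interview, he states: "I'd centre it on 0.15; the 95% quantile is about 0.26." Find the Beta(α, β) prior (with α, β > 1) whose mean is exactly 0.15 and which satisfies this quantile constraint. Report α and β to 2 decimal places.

α ≈ 5.09, β ≈ 28.87

With mean 0.15 fixed, write α = 0.15s, β = 0.85s where s = α+β.
Need P(θ < 0.26) = 0.95 under Beta(0.15s, 0.85s). Normal approximation: (q−m)/√(m(1−m)/s) ≈ z_{0.95} = 1.64, so s ≈ 0.15·0.85·(1.64)²/(0.26−0.15)² = 28.5.
At s = 28.5: P(θ<0.26) ≈ 0.936. Adjusting to match 0.95 gives s ≈ 33.97.
So α = 0.15·33.97 ≈ 5.09, β = 0.85·33.97 ≈ 28.87.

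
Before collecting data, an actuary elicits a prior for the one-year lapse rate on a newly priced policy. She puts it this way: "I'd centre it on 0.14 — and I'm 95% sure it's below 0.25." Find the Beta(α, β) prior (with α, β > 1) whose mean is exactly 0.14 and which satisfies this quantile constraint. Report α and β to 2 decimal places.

α ≈ 4.55, β ≈ 27.93

With mean 0.14 fixed, write α = 0.14s, β = 0.86s where s = α+β.
Need P(θ < 0.25) = 0.95 under Beta(0.14s, 0.86s). Normal approximation: (q−m)/√(m(1−m)/s) ≈ z_{0.95} = 1.64, so s ≈ 0.14·0.86·(1.64)²/(0.25−0.14)² = 26.9.
At s = 26.9: P(θ<0.25) ≈ 0.935. Adjusting to match 0.95 gives s ≈ 32.48.
So α = 0.14·32.48 ≈ 4.55, β = 0.86·32.48 ≈ 27.93.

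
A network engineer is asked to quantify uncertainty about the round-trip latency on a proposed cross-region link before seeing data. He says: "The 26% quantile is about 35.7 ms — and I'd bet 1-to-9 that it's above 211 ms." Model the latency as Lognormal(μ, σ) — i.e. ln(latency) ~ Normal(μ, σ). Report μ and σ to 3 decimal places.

If T ~ Lognormal(μ,σ) then ln T ~ Normal(μ,σ), so the p-quantile of ln T is μ + z_p·σ.
ln(35.7) = 3.575 and ln(211) = 5.352; z_{0.26} = -0.6433, z_{0.9} = 1.282.
σ = (5.352 − 3.575)/(1.282 − (-0.6433)) = 0.923.
μ = 3.575 − (-0.6433)·0.923 = 4.169.

μ ≈ 4.169, σ ≈ 0.923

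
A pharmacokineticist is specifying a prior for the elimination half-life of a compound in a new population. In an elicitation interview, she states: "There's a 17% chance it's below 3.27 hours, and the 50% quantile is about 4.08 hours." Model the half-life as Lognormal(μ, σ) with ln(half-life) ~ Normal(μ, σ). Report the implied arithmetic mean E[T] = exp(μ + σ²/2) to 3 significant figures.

E[T] ≈ 4.19 hours

If T ~ Lognormal(μ,σ) then ln T ~ Normal(μ,σ), so the p-quantile of ln T is μ + z_p·σ.
ln(3.27) = 1.185 and ln(4.08) = 1.406; z_{0.17} = -0.9542, z_{0.5} = 0.
σ = (1.406 − 1.185)/(0 − (-0.9542)) = 0.232.
μ = 1.185 − (-0.9542)·0.232 = 1.406.
E[T] = exp(μ + σ²/2) = exp(1.406 + 0.0269) = 4.19 hours.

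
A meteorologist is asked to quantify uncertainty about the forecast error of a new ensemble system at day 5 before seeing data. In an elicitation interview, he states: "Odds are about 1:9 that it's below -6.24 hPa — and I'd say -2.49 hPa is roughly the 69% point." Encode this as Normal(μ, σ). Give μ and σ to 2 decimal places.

μ = -3.54, σ = 2.11

The p-quantile of Normal(μ,σ) is μ + z_p·σ, with z_{0.1} = -1.282 and z_{0.69} = 0.4959.
Eliminate σ: μ = (z₂·x₁ − z₁·x₂)/(z₂ − z₁) = (0.4959·-6.24 − (-1.282)·-2.49)/1.777 = -3.54.
Then σ = (x₂ − x₁)/(z₂ − z₁) = (-2.49 − -6.24)/1.777 = 2.11.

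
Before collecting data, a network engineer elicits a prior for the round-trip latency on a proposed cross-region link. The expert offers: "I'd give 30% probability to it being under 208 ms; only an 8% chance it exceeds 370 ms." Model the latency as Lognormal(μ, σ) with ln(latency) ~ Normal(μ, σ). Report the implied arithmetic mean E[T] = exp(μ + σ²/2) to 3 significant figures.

E[T] ≈ 254 ms

If T ~ Lognormal(μ,σ) then ln T ~ Normal(μ,σ), so the p-quantile of ln T is μ + z_p·σ.
ln(208) = 5.338 and ln(370) = 5.914; z_{0.3} = -0.5244, z_{0.92} = 1.405.
σ = (5.914 − 5.338)/(1.405 − (-0.5244)) = 0.299.
μ = 5.338 − (-0.5244)·0.299 = 5.494.
E[T] = exp(μ + σ²/2) = exp(5.494 + 0.0446) = 254 ms.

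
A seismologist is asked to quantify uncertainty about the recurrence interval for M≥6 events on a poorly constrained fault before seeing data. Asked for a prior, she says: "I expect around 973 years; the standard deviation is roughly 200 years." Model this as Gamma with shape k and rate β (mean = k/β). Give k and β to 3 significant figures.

k ≈ 23.7, β ≈ 0.0243

For Gamma(k, rate β): mean = k/β, variance = k/β², so CV = 1/√k.
CV = SD/mean = 200/973 = 0.2055, hence k = 1/CV² = 23.7.
Then β = k/mean = 23.7/973 = 0.0243.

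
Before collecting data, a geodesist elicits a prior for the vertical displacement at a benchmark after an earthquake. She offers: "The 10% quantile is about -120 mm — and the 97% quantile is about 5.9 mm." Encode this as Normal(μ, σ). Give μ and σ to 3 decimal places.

μ = -68.979, σ = 39.812

The p-quantile of Normal(μ,σ) is μ + z_p·σ, with z_{0.1} = -1.282 and z_{0.97} = 1.881.
Eliminate σ: μ = (z₂·x₁ − z₁·x₂)/(z₂ − z₁) = (1.881·-120 − (-1.282)·5.9)/3.162 = -68.979.
Then σ = (x₂ − x₁)/(z₂ − z₁) = (5.9 − -120)/3.162 = 39.812.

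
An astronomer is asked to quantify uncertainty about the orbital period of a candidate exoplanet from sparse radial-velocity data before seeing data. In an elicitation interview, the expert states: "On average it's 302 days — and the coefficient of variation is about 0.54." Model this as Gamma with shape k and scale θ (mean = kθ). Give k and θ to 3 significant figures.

For Gamma(k, scale θ): mean = kθ, variance = kθ², so CV = 1/√k.
CV = 0.54, hence k = 1/CV² = 3.43.
Then θ = mean/k = 302/3.43 = 88.1.

k ≈ 3.43, θ ≈ 88.1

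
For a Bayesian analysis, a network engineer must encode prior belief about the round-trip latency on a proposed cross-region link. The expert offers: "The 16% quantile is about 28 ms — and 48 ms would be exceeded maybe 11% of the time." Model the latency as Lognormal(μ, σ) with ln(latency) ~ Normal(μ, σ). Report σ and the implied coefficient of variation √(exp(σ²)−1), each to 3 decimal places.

σ ≈ 0.243, CV ≈ 0.246

If T ~ Lognormal(μ,σ) then ln T ~ Normal(μ,σ), so the p-quantile of ln T is μ + z_p·σ.
ln(28) = 3.332 and ln(48) = 3.871; z_{0.16} = -0.9945, z_{0.89} = 1.227.
σ = (3.871 − 3.332)/(1.227 − (-0.9945)) = 0.243.
μ = 3.332 − (-0.9945)·0.243 = 3.574.
CV = √(exp(σ²)−1) = √(exp(0.0589)−1) = 0.246.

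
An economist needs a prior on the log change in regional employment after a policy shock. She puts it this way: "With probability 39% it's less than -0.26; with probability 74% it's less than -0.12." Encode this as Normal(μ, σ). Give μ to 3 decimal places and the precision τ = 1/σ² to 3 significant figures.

μ = -0.218, τ = 43.4

The p-quantile of Normal(μ,σ) is μ + z_p·σ, with z_{0.39} = -0.2793 and z_{0.74} = 0.6433.
Eliminate σ: μ = (z₂·x₁ − z₁·x₂)/(z₂ − z₁) = (0.6433·-0.26 − (-0.2793)·-0.12)/0.9227 = -0.218.
Then σ = (x₂ − x₁)/(z₂ − z₁) = (-0.12 − -0.26)/0.9227 = 0.152.
Precision τ = 1/σ² = 1/0.1517² = 43.4.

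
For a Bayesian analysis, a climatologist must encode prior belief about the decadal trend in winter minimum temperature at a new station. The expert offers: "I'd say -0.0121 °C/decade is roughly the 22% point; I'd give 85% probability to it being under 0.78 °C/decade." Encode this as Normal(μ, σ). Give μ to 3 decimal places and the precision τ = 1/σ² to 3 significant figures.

For Normal(μ,σ), the p-quantile is μ + z_p·σ. Here z_{0.22} = -0.7722, z_{0.85} = 1.036.
So -0.0121 = μ − 0.7722σ and 0.78 = μ + 1.036σ.
Subtracting: σ = (0.78 − -0.0121)/(1.036 − (-0.7722)) = 0.438.
Then μ = -0.0121 − (-0.7722)·0.438 = 0.326.
Precision τ = 1/σ² = 1/0.438² = 5.21.

μ = 0.326, τ = 5.21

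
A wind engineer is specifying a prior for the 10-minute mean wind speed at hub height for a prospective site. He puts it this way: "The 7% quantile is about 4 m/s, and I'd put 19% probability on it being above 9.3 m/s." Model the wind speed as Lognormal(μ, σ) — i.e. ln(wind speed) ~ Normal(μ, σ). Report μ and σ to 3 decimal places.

If T ~ Lognormal(μ,σ) then ln T ~ Normal(μ,σ), so the p-quantile of ln T is μ + z_p·σ.
ln(4) = 1.386 and ln(9.3) = 2.23; z_{0.07} = -1.476, z_{0.81} = 0.8779.
σ = (2.23 − 1.386)/(0.8779 − (-1.476)) = 0.358.
μ = 1.386 − (-1.476)·0.358 = 1.915.

μ ≈ 1.915, σ ≈ 0.358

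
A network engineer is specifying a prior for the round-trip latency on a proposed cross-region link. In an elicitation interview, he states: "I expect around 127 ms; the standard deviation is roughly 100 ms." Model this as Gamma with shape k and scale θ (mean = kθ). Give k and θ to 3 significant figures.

k ≈ 1.61, θ ≈ 78.7

For Gamma(k, scale θ): mean = kθ, variance = kθ², so CV = 1/√k.
CV = SD/mean = 100/127 = 0.7874, hence k = 1/CV² = 1.61.
Then θ = mean/k = 127/1.61 = 78.7.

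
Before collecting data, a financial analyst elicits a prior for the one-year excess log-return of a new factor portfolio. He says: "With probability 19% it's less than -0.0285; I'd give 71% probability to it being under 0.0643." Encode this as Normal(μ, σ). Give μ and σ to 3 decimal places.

μ = 0.028, σ = 0.065

The p-quantile of Normal(μ,σ) is μ + z_p·σ, with z_{0.19} = -0.8779 and z_{0.71} = 0.5534.
Eliminate σ: μ = (z₂·x₁ − z₁·x₂)/(z₂ − z₁) = (0.5534·-0.0285 − (-0.8779)·0.0643)/1.431 = 0.028.
Then σ = (x₂ − x₁)/(z₂ − z₁) = (0.0643 − -0.0285)/1.431 = 0.065.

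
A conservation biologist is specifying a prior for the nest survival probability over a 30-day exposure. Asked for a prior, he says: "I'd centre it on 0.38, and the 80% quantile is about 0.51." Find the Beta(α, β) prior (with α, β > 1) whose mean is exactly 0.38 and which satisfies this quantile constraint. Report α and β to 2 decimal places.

With mean 0.38 fixed, write α = 0.38s, β = 0.62s where s = α+β.
Need P(θ < 0.51) = 0.8 under Beta(0.38s, 0.62s). Normal approximation: (q−m)/√(m(1−m)/s) ≈ z_{0.8} = 0.842, so s ≈ 0.38·0.62·(0.842)²/(0.51−0.38)² = 9.9.
At s = 9.9: P(θ<0.51) ≈ 0.803. Adjusting to match 0.8 gives s ≈ 9.60.
So α = 0.38·9.60 ≈ 3.65, β = 0.62·9.60 ≈ 5.95.

α ≈ 3.65, β ≈ 5.95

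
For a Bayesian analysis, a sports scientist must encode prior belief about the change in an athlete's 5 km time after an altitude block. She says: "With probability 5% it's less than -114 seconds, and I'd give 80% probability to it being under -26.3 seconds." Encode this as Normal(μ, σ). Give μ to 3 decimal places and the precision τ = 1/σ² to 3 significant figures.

The p-quantile of Normal(μ,σ) is μ + z_p·σ, with z_{0.05} = -1.645 and z_{0.8} = 0.8416.
Eliminate σ: μ = (z₂·x₁ − z₁·x₂)/(z₂ − z₁) = (0.8416·-114 − (-1.645)·-26.3)/2.486 = -55.985.
Then σ = (x₂ − x₁)/(z₂ − z₁) = (-26.3 − -114)/2.486 = 35.271.
Precision τ = 1/σ² = 1/35.27² = 0.000804.

μ = -55.985, τ = 0.000804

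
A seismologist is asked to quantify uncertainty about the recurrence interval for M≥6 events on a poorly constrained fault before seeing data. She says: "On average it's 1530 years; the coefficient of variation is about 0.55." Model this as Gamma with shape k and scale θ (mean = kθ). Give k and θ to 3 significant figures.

For Gamma(k, scale θ): mean = kθ, variance = kθ², so CV = 1/√k.
CV = 0.55, hence k = 1/CV² = 3.31.
Then θ = mean/k = 1530/3.31 = 463.

k ≈ 3.31, θ ≈ 463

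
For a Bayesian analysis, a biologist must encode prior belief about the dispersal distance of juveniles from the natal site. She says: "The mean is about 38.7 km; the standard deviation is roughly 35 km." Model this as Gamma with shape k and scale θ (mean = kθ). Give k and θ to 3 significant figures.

k ≈ 1.22, θ ≈ 31.7

For Gamma(k, scale θ): mean = kθ, variance = kθ², so CV = 1/√k.
CV = SD/mean = 35/38.7 = 0.9044, hence k = 1/CV² = 1.22.
Then θ = mean/k = 38.7/1.22 = 31.7.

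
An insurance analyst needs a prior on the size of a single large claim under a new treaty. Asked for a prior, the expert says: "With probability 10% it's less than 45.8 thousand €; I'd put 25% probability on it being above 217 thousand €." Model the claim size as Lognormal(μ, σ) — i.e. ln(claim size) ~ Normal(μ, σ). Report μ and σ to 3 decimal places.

μ ≈ 4.843, σ ≈ 0.795

If T ~ Lognormal(μ,σ) then ln T ~ Normal(μ,σ), so the p-quantile of ln T is μ + z_p·σ.
ln(45.8) = 3.824 and ln(217) = 5.38; z_{0.1} = -1.282, z_{0.75} = 0.6745.
σ = (5.38 − 3.824)/(0.6745 − (-1.282)) = 0.795.
μ = 3.824 − (-1.282)·0.795 = 4.843.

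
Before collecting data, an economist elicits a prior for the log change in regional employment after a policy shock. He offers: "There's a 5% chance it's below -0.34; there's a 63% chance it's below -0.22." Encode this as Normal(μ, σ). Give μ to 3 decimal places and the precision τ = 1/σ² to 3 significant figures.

For Normal(μ,σ), the p-quantile is μ + z_p·σ. Here z_{0.05} = -1.645, z_{0.63} = 0.3319.
So -0.34 = μ − 1.645σ and -0.22 = μ + 0.3319σ.
Subtracting: σ = (-0.22 − -0.34)/(0.3319 − (-1.645)) = 0.061.
Then μ = -0.34 − (-1.645)·0.061 = -0.240.
Precision τ = 1/σ² = 1/0.06071² = 271.

μ = -0.240, τ = 271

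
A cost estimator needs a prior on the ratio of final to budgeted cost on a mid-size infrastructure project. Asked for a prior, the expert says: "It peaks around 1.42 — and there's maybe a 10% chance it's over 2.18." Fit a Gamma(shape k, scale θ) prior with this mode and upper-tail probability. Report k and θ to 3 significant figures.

Gamma(k,θ) with k>1 has mode (k−1)θ, so θ = 1.42/(k−1).
Need P(X < 2.18) = 0.9 with θ tied to k this way. Start at k = 2, θ = 1.42: P(X<2.18) ≈ 0.454.
Too low — raise k to concentrate. Iterating converges to k ≈ 11.2.
Then θ = 1.42/(11.2−1) ≈ 0.14.

k ≈ 11.2, θ ≈ 0.14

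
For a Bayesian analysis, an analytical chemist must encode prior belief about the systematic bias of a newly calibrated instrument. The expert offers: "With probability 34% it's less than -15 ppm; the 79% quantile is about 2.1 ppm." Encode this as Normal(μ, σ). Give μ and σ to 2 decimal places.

μ = -9.21, σ = 14.03

For Normal(μ,σ), the p-quantile is μ + z_p·σ. Here z_{0.34} = -0.4125, z_{0.79} = 0.8064.
So -15 = μ − 0.4125σ and 2.1 = μ + 0.8064σ.
Subtracting: σ = (2.1 − -15)/(0.8064 − (-0.4125)) = 14.03.
Then μ = -15 − (-0.4125)·14.03 = -9.21.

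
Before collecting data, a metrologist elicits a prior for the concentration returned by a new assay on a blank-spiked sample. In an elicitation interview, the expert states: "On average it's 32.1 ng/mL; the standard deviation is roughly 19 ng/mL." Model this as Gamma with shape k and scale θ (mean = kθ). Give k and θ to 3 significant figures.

For Gamma(k, scale θ): mean = kθ, variance = kθ², so CV = 1/√k.
CV = SD/mean = 19/32.1 = 0.5919, hence k = 1/CV² = 2.85.
Then θ = mean/k = 32.1/2.85 = 11.2.

k ≈ 2.85, θ ≈ 11.2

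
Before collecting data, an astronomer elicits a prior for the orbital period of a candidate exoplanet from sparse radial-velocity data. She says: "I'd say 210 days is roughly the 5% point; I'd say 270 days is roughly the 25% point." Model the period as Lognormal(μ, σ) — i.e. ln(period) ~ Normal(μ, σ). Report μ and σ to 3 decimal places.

μ ≈ 5.773, σ ≈ 0.259

If T ~ Lognormal(μ,σ) then ln T ~ Normal(μ,σ), so the p-quantile of ln T is μ + z_p·σ.
ln(210) = 5.347 and ln(270) = 5.598; z_{0.05} = -1.645, z_{0.25} = -0.6745.
σ = (5.598 − 5.347)/(-0.6745 − (-1.645)) = 0.259.
μ = 5.347 − (-1.645)·0.259 = 5.773.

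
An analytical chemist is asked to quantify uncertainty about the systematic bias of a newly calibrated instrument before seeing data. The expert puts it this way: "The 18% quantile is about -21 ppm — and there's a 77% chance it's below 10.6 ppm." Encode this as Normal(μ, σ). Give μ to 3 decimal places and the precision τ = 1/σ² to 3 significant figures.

μ = -3.514, τ = 0.00274

For Normal(μ,σ), the p-quantile is μ + z_p·σ. Here z_{0.18} = -0.9154, z_{0.77} = 0.7388.
So -21 = μ − 0.9154σ and 10.6 = μ + 0.7388σ.
Subtracting: σ = (10.6 − -21)/(0.7388 − (-0.9154)) = 19.103.
Then μ = -21 − (-0.9154)·19.103 = -3.514.
Precision τ = 1/σ² = 1/19.1² = 0.00274.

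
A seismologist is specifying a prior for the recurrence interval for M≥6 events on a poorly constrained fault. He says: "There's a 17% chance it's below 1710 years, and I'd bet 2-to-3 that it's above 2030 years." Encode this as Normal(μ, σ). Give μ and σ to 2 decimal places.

The p-quantile of Normal(μ,σ) is μ + z_p·σ, with z_{0.17} = -0.9542 and z_{0.6} = 0.2533.
Eliminate σ: μ = (z₂·x₁ − z₁·x₂)/(z₂ − z₁) = (0.2533·1710 − (-0.9542)·2030)/1.208 = 1962.86.
Then σ = (x₂ − x₁)/(z₂ − z₁) = (2030 − 1710)/1.208 = 265.01.

μ = 1962.86, σ = 265.01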